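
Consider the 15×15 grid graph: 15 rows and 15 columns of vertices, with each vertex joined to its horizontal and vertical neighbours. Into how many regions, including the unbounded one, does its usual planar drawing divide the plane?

197

The grid has V = 15·15 = 225 vertices and E = 15·14 + 15·14 = 420 edges.
F = 2 − V + E = 2 − 225 + 420 = 197.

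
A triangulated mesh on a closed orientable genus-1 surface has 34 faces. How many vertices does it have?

χ = 2 − 2·1 = 0, and every face is a triangle so 3F = 2E.
E = 3·34/2 = 51. Then V = 0 + E − F = 0 + 51 − 34 = 17.

17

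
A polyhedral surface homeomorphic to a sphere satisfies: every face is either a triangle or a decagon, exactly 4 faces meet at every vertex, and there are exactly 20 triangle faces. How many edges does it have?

Let x be the number of decagons; then F = 20 + x.
Edge–face incidences: 2E = 3·20 + 10·x = 60 + 10x.
Every vertex has degree 4, so 4V = 2E.
Euler: V − E + F = 2 ⇒ (2E)/4 − E + (20 + x) = 2.
Multiply by 8: 2·(2E) − 4·(2E) + 8·(20 + x) = 16, i.e. 160 + 8x − 2·(60 + 10x) = 16.
Collecting terms: −12x + 40 = 16, so −12x = −24, so x = 2.
Then 2E = 60 + 10·2 = 80, so E = 40, V = 2E/4 = 20, F = 20 + 2 = 22.

40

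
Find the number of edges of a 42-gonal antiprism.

168

An antiprism on an n-gon has two n-gon caps and 2n triangles: V = 2·42 = 84, E = 4·42 = 168, F = 2·42 + 2 = 86.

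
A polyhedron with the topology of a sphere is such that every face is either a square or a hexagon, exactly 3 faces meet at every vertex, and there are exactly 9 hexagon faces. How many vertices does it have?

Let x be the number of squares; then F = 9 + x.
Edge–face incidences: 2E = 6·9 + 4·x = 54 + 4x.
Every vertex has degree 3, so 3V = 2E.
Euler: V − E + F = 2 ⇒ (2E)/3 − E + (9 + x) = 2.
Multiply by 6: 2·(2E) − 3·(2E) + 6·(9 + x) = 12, i.e. 54 + 6x − (54 + 4x) = 12.
Collecting terms: 2x = 12, so x = 6.
Then 2E = 54 + 4·6 = 78, so E = 39, V = 2E/3 = 26, F = 9 + 6 = 15.

26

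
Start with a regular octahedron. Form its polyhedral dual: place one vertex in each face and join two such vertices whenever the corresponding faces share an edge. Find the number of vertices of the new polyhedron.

8

The base solid has V = 6, E = 12, F = 8.
The dual swaps V and F and preserves E: V′ = F = 8, E′ = E = 12, F′ = V = 6.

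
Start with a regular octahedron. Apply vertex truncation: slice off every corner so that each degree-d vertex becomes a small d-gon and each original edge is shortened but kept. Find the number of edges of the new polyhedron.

36

The base solid has V = 6, E = 12, F = 8.
Truncation replaces each original edge-end by a new vertex, so V′ = 2E = 24.
Each original edge survives, and each old vertex of degree d contributes d new edges; summing degrees gives Σd = 2E, so E′ = E + 2E = 3E = 36.
Each original face survives and each original vertex becomes one new face: F′ = F + V = 14.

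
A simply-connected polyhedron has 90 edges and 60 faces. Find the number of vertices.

Here V − E + F = 2.
V = 2 + E − F = 2 + 90 − 60 = 32.

32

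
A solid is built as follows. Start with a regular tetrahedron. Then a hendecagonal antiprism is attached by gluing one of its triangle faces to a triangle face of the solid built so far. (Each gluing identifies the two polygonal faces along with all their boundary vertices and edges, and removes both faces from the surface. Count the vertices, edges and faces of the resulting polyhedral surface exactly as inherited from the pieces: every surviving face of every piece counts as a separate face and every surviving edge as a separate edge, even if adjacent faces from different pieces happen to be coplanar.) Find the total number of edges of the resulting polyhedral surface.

A regular tetrahedron: V=4, E=6, F=4.
Attach a hendecagonal antiprism (V=22, E=44, F=24) along a 3-gon: merge 3 vertices and 3 edges, delete both glued faces → V=23, E=47, F=26.
Check: V − E + F = 23 − 47 + 26 = 2.

47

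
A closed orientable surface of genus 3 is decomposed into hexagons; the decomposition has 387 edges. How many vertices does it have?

254

χ = 2 − 2·3 = -4, and every face is a hexagon so 6F = 2E.
F = 2E/6 = 129. Then V = -4 + E − F = -4 + 387 − 129 = 254.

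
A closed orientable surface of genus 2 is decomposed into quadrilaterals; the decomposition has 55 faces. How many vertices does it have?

χ = 2 − 2·2 = -2, and every face is a square so 4F = 2E.
E = 4·55/2 = 110. Then V = -2 + E − F = -2 + 110 − 55 = 53.

53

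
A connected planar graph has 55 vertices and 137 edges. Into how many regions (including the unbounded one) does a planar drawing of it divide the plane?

Euler's formula for a connected plane graph: V − E + F = 2, so F = 2 − 55 + 137 = 84.

84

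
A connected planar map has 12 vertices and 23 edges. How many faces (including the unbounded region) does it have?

13

Euler's formula for a connected plane graph: V − E + F = 2, so F = 2 − 12 + 23 = 13.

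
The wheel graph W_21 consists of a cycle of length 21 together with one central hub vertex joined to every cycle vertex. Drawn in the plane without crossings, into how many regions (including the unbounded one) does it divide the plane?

22

W_21 has V = 21 + 1 = 22 vertices and E = 2·21 = 42 edges.
By Euler's formula F = 2 − V + E = 2 − 22 + 42 = 22.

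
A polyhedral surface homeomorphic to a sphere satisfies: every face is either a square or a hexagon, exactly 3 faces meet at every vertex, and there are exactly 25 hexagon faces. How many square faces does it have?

Let x be the number of squares; then F = 25 + x.
Edge–face incidences: 2E = 6·25 + 4·x = 150 + 4x.
Every vertex has degree 3, so 3V = 2E.
Euler: V − E + F = 2 ⇒ (2E)/3 − E + (25 + x) = 2.
Multiply by 6: 2·(2E) − 3·(2E) + 6·(25 + x) = 12, i.e. 150 + 6x − (150 + 4x) = 12.
Collecting terms: 2x = 12, so x = 6.
Then 2E = 150 + 4·6 = 174, so E = 87, V = 2E/3 = 58, F = 25 + 6 = 31.

6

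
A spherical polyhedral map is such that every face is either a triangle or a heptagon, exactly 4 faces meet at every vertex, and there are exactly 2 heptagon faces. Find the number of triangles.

Let x be the number of triangles; then F = 2 + x.
Edge–face incidences: 2E = 7·2 + 3·x = 14 + 3x.
Every vertex has degree 4, so 4V = 2E.
Euler: V − E + F = 2 ⇒ (2E)/4 − E + (2 + x) = 2.
Multiply by 8: 2·(2E) − 4·(2E) + 8·(2 + x) = 16, i.e. 16 + 8x − 2·(14 + 3x) = 16.
Collecting terms: 2x − 12 = 16, so 2x = 28, so x = 14.
Then 2E = 14 + 3·14 = 56, so E = 28, V = 2E/4 = 14, F = 2 + 14 = 16.

14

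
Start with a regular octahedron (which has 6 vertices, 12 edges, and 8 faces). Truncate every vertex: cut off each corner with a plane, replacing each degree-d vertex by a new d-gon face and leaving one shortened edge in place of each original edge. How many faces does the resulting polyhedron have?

Truncation replaces each original edge-end by a new vertex, so V′ = 2E = 24.
Each original edge survives, and each old vertex of degree d contributes d new edges; summing degrees gives Σd = 2E, so E′ = E + 2E = 3E = 36.
Each original face survives and each original vertex becomes one new face: F′ = F + V = 14.

14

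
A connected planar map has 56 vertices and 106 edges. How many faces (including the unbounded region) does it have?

Euler's formula for a connected plane graph: V − E + F = 2, so F = 2 − 56 + 106 = 52.

52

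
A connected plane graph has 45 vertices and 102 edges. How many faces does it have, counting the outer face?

59

Euler's formula for a connected plane graph: V − E + F = 2, so F = 2 − 45 + 102 = 59.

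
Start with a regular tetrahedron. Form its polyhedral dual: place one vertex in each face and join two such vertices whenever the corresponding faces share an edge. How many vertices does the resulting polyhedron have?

The base solid has V = 4, E = 6, F = 4.
The dual swaps V and F and preserves E: V′ = F = 4, E′ = E = 6, F′ = V = 4.

4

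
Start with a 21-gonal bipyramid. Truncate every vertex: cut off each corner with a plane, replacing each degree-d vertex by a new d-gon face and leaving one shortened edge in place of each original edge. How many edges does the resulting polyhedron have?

The base solid has V = 23, E = 63, F = 42.
Truncation replaces each original edge-end by a new vertex, so V′ = 2E = 126.
Each original edge survives, and each old vertex of degree d contributes d new edges; summing degrees gives Σd = 2E, so E′ = E + 2E = 3E = 189.
Each original face survives and each original vertex becomes one new face: F′ = F + V = 65.

189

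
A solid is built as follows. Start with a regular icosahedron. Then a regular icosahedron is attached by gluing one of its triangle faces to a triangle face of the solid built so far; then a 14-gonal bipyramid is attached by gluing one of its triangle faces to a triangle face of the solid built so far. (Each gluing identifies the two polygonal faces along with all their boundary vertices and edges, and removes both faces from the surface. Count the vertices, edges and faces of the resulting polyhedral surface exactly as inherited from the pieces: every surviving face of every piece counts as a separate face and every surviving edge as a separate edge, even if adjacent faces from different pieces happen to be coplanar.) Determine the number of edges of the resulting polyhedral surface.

96

A regular icosahedron: V=12, E=30, F=20.
Attach a regular icosahedron (V=12, E=30, F=20) along a 3-gon: merge 3 vertices and 3 edges, delete both glued faces → V=21, E=57, F=38.
Attach a 14-gonal bipyramid (V=16, E=42, F=28) along a 3-gon: merge 3 vertices and 3 edges, delete both glued faces → V=34, E=96, F=64.
Check: V − E + F = 34 − 96 + 64 = 2.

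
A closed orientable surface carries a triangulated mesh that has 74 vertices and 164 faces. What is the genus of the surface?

5

Every face is a triangle, so 2E = 3·164 = 492, giving E = 246.
χ = V − E + F = 74 − 246 + 164 = -8.
For a closed orientable surface χ = 2 − 2g, so g = (2 − (-8))/2 = 5.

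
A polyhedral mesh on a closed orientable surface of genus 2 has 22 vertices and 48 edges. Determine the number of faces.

24

For a closed orientable surface of genus 2, χ = 2 − 2·2 = -2.
F = -2 − V + E = -2 − 22 + 48 = 24.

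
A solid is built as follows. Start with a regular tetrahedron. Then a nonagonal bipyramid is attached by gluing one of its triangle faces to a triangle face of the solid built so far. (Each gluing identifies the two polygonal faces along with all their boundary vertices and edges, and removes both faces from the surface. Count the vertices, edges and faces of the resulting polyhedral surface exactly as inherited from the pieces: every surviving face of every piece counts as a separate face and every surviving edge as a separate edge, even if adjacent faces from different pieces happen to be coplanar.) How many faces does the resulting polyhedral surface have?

A regular tetrahedron: V=4, E=6, F=4.
Attach a nonagonal bipyramid (V=11, E=27, F=18) along a 3-gon: merge 3 vertices and 3 edges, delete both glued faces → V=12, E=30, F=20.
Check: V − E + F = 12 − 30 + 20 = 2.

20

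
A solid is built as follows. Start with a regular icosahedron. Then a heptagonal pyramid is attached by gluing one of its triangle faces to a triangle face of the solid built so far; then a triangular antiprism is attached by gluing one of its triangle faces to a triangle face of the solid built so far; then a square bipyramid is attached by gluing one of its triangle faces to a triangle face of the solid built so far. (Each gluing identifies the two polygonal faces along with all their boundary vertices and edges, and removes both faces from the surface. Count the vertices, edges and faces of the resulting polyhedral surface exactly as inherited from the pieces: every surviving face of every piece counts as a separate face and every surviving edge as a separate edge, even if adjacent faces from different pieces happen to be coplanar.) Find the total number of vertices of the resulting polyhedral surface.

23

A regular icosahedron: V=12, E=30, F=20.
Attach a heptagonal pyramid (V=8, E=14, F=8) along a 3-gon: merge 3 vertices and 3 edges, delete both glued faces → V=17, E=41, F=26.
Attach a triangular antiprism (V=6, E=12, F=8) along a 3-gon: merge 3 vertices and 3 edges, delete both glued faces → V=20, E=50, F=32.
Attach a square bipyramid (V=6, E=12, F=8) along a 3-gon: merge 3 vertices and 3 edges, delete both glued faces → V=23, E=59, F=38.
Check: V − E + F = 23 − 59 + 38 = 2.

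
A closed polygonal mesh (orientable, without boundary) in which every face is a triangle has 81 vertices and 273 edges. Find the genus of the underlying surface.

6

Every face is a triangle and each edge borders two faces, so 3F = 2·273, giving F = 182.
χ = V − E + F = 81 − 273 + 182 = -10.
For a closed orientable surface χ = 2 − 2g, so g = (2 − (-10))/2 = 6.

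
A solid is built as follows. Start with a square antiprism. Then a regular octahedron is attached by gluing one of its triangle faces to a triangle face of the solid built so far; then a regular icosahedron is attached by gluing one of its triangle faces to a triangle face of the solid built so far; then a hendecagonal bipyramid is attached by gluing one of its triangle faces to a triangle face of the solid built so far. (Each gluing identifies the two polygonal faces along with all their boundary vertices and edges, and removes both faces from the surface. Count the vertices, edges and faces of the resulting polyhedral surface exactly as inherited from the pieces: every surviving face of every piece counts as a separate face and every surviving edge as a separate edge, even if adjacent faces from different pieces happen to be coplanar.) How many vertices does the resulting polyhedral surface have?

30

A square antiprism: V=8, E=16, F=10.
Attach a regular octahedron (V=6, E=12, F=8) along a 3-gon: merge 3 vertices and 3 edges, delete both glued faces → V=11, E=25, F=16.
Attach a regular icosahedron (V=12, E=30, F=20) along a 3-gon: merge 3 vertices and 3 edges, delete both glued faces → V=20, E=52, F=34.
Attach a hendecagonal bipyramid (V=13, E=33, F=22) along a 3-gon: merge 3 vertices and 3 edges, delete both glued faces → V=30, E=82, F=54.
Check: V − E + F = 30 − 82 + 54 = 2.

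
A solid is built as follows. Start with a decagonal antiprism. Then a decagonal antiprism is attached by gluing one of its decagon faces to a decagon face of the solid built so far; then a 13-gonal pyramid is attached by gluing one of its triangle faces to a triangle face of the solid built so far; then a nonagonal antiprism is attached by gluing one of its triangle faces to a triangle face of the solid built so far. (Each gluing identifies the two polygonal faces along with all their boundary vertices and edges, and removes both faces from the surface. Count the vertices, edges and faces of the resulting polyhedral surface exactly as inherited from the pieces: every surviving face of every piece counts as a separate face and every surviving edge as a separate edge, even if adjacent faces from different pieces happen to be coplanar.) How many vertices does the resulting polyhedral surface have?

56

A decagonal antiprism: V=20, E=40, F=22.
Attach a decagonal antiprism (V=20, E=40, F=22) along a 10-gon: merge 10 vertices and 10 edges, delete both glued faces → V=30, E=70, F=42.
Attach a 13-gonal pyramid (V=14, E=26, F=14) along a 3-gon: merge 3 vertices and 3 edges, delete both glued faces → V=41, E=93, F=54.
Attach a nonagonal antiprism (V=18, E=36, F=20) along a 3-gon: merge 3 vertices and 3 edges, delete both glued faces → V=56, E=126, F=72.
Check: V − E + F = 56 − 126 + 72 = 2.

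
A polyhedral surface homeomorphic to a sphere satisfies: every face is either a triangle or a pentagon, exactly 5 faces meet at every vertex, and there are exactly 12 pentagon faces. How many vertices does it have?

Let x be the number of triangles; then F = 12 + x.
Edge–face incidences: 2E = 5·12 + 3·x = 60 + 3x.
Every vertex has degree 5, so 5V = 2E.
Euler: V − E + F = 2 ⇒ (2E)/5 − E + (12 + x) = 2.
Multiply by 10: 2·(2E) − 5·(2E) + 10·(12 + x) = 20, i.e. 120 + 10x − 3·(60 + 3x) = 20.
Collecting terms: x − 60 = 20, so x = 80.
Then 2E = 60 + 3·80 = 300, so E = 150, V = 2E/5 = 60, F = 12 + 80 = 92.

60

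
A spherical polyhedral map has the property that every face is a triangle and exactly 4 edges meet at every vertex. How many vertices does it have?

Each face has 3 edges and each edge borders two faces, so 2E = 3F.
Each vertex has degree 4, so 4V = 2E and hence V = 3F/4.
Euler: V − E + F = 2 ⇒ (3F/4) − (3F/2) + F = 2.
Multiply by 8: (6 − 12 + 8)F = 16, i.e. 2F = 16.
So F = 8, E = 3·8/2 = 12, V = 3·8/4 = 6.

6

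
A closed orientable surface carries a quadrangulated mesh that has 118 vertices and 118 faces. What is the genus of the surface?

1

Every face is a square, so 2E = 4·118 = 472, giving E = 236.
χ = V − E + F = 118 − 236 + 118 = 0.
For a closed orientable surface χ = 2 − 2g, so g = (2 − (0))/2 = 1.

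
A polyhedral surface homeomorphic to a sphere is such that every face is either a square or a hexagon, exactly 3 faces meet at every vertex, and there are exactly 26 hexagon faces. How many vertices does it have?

60

Let x be the number of squares; then F = 26 + x.
Edge–face incidences: 2E = 6·26 + 4·x = 156 + 4x.
Every vertex has degree 3, so 3V = 2E.
Euler: V − E + F = 2 ⇒ (2E)/3 − E + (26 + x) = 2.
Multiply by 6: 2·(2E) − 3·(2E) + 6·(26 + x) = 12, i.e. 156 + 6x − (156 + 4x) = 12.
Collecting terms: 2x = 12, so x = 6.
Then 2E = 156 + 4·6 = 180, so E = 90, V = 2E/3 = 60, F = 26 + 6 = 32.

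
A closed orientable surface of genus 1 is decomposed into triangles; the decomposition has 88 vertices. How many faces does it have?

χ = 2 − 2·1 = 0, and every face is a triangle so 3F = 2E.
V − E + F = 0 with E = 3F/2 gives 88 − (3/2 − 1)·F = 0, so F = 176 and E = 264.

176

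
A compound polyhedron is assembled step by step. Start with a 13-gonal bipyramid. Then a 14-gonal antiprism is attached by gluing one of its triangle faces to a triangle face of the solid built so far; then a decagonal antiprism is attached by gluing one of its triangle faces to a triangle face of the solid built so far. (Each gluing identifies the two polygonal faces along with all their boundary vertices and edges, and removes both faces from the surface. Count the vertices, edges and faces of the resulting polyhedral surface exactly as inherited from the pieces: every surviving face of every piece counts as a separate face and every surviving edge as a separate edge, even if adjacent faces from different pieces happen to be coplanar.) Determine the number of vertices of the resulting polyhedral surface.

57

A 13-gonal bipyramid: V=15, E=39, F=26.
Attach a 14-gonal antiprism (V=28, E=56, F=30) along a 3-gon: merge 3 vertices and 3 edges, delete both glued faces → V=40, E=92, F=54.
Attach a decagonal antiprism (V=20, E=40, F=22) along a 3-gon: merge 3 vertices and 3 edges, delete both glued faces → V=57, E=129, F=74.
Check: V − E + F = 57 − 129 + 74 = 2.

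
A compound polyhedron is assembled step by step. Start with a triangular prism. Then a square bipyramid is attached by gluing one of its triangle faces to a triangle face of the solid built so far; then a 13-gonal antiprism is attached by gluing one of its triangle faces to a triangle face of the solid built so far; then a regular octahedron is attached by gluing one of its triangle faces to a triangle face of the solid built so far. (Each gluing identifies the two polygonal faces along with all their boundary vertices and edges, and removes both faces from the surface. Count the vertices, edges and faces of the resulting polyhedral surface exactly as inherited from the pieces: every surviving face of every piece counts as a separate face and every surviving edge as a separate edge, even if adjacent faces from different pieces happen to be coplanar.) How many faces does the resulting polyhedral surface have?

A triangular prism: V=6, E=9, F=5.
Attach a square bipyramid (V=6, E=12, F=8) along a 3-gon: merge 3 vertices and 3 edges, delete both glued faces → V=9, E=18, F=11.
Attach a 13-gonal antiprism (V=26, E=52, F=28) along a 3-gon: merge 3 vertices and 3 edges, delete both glued faces → V=32, E=67, F=37.
Attach a regular octahedron (V=6, E=12, F=8) along a 3-gon: merge 3 vertices and 3 edges, delete both glued faces → V=35, E=76, F=43.
Check: V − E + F = 35 − 76 + 43 = 2.

43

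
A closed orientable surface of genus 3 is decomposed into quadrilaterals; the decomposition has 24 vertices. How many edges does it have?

56

χ = 2 − 2·3 = -4, and every face is a square so 4F = 2E.
V − E + F = -4 with E = 4F/2 gives 24 − (4/2 − 1)·F = -4, so F = 28 and E = 56.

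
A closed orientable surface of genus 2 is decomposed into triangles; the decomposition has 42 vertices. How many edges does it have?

132

χ = 2 − 2·2 = -2, and every face is a triangle so 3F = 2E.
V − E + F = -2 with E = 3F/2 gives 42 − (3/2 − 1)·F = -2, so F = 88 and E = 132.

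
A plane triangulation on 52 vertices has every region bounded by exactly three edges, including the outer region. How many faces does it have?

100

In a plane triangulation 3F = 2E and V − E + F = 2, so F = 2V − 4 = 2·52 − 4 = 100.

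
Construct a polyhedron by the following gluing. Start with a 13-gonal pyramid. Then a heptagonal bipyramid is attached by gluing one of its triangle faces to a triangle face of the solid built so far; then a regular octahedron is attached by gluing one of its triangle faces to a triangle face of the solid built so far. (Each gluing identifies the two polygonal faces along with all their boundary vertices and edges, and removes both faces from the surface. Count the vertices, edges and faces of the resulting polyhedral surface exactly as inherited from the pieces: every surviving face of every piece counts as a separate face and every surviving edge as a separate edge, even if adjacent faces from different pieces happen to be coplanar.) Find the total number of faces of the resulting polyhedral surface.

A 13-gonal pyramid: V=14, E=26, F=14.
Attach a heptagonal bipyramid (V=9, E=21, F=14) along a 3-gon: merge 3 vertices and 3 edges, delete both glued faces → V=20, E=44, F=26.
Attach a regular octahedron (V=6, E=12, F=8) along a 3-gon: merge 3 vertices and 3 edges, delete both glued faces → V=23, E=53, F=32.
Check: V − E + F = 23 − 53 + 32 = 2.

32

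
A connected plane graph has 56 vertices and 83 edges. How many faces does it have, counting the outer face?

29

Euler's formula for a connected plane graph: V − E + F = 2, so F = 2 − 56 + 83 = 29.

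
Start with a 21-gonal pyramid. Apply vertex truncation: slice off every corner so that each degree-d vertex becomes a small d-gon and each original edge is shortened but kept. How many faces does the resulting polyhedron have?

44

The base solid has V = 22, E = 42, F = 22.
Truncation replaces each original edge-end by a new vertex, so V′ = 2E = 84.
Each original edge survives, and each old vertex of degree d contributes d new edges; summing degrees gives Σd = 2E, so E′ = E + 2E = 3E = 126.
Each original face survives and each original vertex becomes one new face: F′ = F + V = 44.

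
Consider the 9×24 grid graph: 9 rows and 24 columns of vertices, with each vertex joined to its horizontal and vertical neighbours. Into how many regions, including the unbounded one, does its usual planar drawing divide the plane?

185

The grid has V = 9·24 = 216 vertices and E = 9·23 + 24·8 = 399 edges.
F = 2 − V + E = 2 − 216 + 399 = 185.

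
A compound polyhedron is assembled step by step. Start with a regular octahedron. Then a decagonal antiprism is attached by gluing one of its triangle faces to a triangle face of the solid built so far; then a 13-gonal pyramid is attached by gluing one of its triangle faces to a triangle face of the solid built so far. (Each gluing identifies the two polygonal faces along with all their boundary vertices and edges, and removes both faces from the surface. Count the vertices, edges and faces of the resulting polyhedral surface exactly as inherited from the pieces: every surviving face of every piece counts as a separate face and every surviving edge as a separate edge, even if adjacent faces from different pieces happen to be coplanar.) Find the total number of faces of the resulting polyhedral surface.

40

A regular octahedron: V=6, E=12, F=8.
Attach a decagonal antiprism (V=20, E=40, F=22) along a 3-gon: merge 3 vertices and 3 edges, delete both glued faces → V=23, E=49, F=28.
Attach a 13-gonal pyramid (V=14, E=26, F=14) along a 3-gon: merge 3 vertices and 3 edges, delete both glued faces → V=34, E=72, F=40.
Check: V − E + F = 34 − 72 + 40 = 2.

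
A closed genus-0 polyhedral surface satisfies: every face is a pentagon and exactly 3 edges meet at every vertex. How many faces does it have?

Each face has 5 edges and each edge borders two faces, so 2E = 5F.
Each vertex has degree 3, so 3V = 2E and hence V = 5F/3.
Euler: V − E + F = 2 ⇒ (5F/3) − (5F/2) + F = 2.
Multiply by 6: (10 − 15 + 6)F = 12, i.e. 1F = 12.
So F = 12, E = 5·12/2 = 30, V = 5·12/3 = 20.

12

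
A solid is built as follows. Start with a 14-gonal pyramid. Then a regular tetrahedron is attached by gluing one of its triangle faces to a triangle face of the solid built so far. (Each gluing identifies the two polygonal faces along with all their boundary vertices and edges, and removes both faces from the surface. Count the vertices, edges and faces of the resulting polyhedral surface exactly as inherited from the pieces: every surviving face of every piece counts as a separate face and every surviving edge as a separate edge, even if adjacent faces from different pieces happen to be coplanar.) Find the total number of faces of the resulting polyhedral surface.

17

A 14-gonal pyramid: V=15, E=28, F=15.
Attach a regular tetrahedron (V=4, E=6, F=4) along a 3-gon: merge 3 vertices and 3 edges, delete both glued faces → V=16, E=31, F=17.
Check: V − E + F = 16 − 31 + 17 = 2.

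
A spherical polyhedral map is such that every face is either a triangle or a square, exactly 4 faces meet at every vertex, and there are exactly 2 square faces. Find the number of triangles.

Let x be the number of triangles; then F = 2 + x.
Edge–face incidences: 2E = 4·2 + 3·x = 8 + 3x.
Every vertex has degree 4, so 4V = 2E.
Euler: V − E + F = 2 ⇒ (2E)/4 − E + (2 + x) = 2.
Multiply by 8: 2·(2E) − 4·(2E) + 8·(2 + x) = 16, i.e. 16 + 8x − 2·(8 + 3x) = 16.
Collecting terms: 2x = 16, so x = 8.
Then 2E = 8 + 3·8 = 32, so E = 16, V = 2E/4 = 8, F = 2 + 8 = 10.

8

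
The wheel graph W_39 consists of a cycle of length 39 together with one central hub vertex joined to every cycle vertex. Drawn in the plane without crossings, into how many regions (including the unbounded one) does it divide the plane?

W_39 has V = 39 + 1 = 40 vertices and E = 2·39 = 78 edges.
By Euler's formula F = 2 − V + E = 2 − 40 + 78 = 40.

40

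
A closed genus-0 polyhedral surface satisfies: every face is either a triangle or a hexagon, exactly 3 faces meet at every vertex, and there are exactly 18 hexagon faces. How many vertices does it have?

Let x be the number of triangles; then F = 18 + x.
Edge–face incidences: 2E = 6·18 + 3·x = 108 + 3x.
Every vertex has degree 3, so 3V = 2E.
Euler: V − E + F = 2 ⇒ (2E)/3 − E + (18 + x) = 2.
Multiply by 6: 2·(2E) − 3·(2E) + 6·(18 + x) = 12, i.e. 108 + 6x − (108 + 3x) = 12.
Collecting terms: 3x = 12, so x = 4.
Then 2E = 108 + 3·4 = 120, so E = 60, V = 2E/3 = 40, F = 18 + 4 = 22.

40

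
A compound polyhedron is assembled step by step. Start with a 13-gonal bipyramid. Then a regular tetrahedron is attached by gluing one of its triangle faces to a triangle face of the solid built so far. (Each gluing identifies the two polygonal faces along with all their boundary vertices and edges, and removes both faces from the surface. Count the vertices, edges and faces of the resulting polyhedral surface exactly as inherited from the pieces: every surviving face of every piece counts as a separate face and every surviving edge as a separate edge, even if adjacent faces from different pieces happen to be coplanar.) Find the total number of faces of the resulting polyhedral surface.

A 13-gonal bipyramid: V=15, E=39, F=26.
Attach a regular tetrahedron (V=4, E=6, F=4) along a 3-gon: merge 3 vertices and 3 edges, delete both glued faces → V=16, E=42, F=28.
Check: V − E + F = 16 − 42 + 28 = 2.

28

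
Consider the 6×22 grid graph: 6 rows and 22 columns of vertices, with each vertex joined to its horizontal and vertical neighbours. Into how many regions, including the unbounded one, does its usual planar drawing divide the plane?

The grid has V = 6·22 = 132 vertices and E = 6·21 + 22·5 = 236 edges.
F = 2 − V + E = 2 − 132 + 236 = 106.

106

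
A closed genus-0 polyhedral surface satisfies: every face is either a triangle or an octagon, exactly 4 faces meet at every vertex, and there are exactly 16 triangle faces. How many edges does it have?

32

Let x be the number of octagons; then F = 16 + x.
Edge–face incidences: 2E = 3·16 + 8·x = 48 + 8x.
Every vertex has degree 4, so 4V = 2E.
Euler: V − E + F = 2 ⇒ (2E)/4 − E + (16 + x) = 2.
Multiply by 8: 2·(2E) − 4·(2E) + 8·(16 + x) = 16, i.e. 128 + 8x − 2·(48 + 8x) = 16.
Collecting terms: −8x + 32 = 16, so −8x = −16, so x = 2.
Then 2E = 48 + 8·2 = 64, so E = 32, V = 2E/4 = 16, F = 16 + 2 = 18.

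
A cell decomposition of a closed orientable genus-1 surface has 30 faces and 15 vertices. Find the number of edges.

For a closed orientable surface of genus 1, χ = 2 − 2·1 = 0.
E = V + F − (0) = 15 + 30 − (0) = 45.

45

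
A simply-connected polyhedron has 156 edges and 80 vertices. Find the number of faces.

78

Here V − E + F = 2.
F = 2 − V + E = 2 − 80 + 156 = 78.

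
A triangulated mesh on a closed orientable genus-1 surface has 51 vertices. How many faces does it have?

102

χ = 2 − 2·1 = 0, and every face is a triangle so 3F = 2E.
V − E + F = 0 with E = 3F/2 gives 51 − (3/2 − 1)·F = 0, so F = 102 and E = 153.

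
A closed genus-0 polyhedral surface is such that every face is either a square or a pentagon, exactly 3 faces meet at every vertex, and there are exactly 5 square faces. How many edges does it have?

15

Let x be the number of pentagons; then F = 5 + x.
Edge–face incidences: 2E = 4·5 + 5·x = 20 + 5x.
Every vertex has degree 3, so 3V = 2E.
Euler: V − E + F = 2 ⇒ (2E)/3 − E + (5 + x) = 2.
Multiply by 6: 2·(2E) − 3·(2E) + 6·(5 + x) = 12, i.e. 30 + 6x − (20 + 5x) = 12.
Collecting terms: x + 10 = 12, so x = 2.
Then 2E = 20 + 5·2 = 30, so E = 15, V = 2E/3 = 10, F = 5 + 2 = 7.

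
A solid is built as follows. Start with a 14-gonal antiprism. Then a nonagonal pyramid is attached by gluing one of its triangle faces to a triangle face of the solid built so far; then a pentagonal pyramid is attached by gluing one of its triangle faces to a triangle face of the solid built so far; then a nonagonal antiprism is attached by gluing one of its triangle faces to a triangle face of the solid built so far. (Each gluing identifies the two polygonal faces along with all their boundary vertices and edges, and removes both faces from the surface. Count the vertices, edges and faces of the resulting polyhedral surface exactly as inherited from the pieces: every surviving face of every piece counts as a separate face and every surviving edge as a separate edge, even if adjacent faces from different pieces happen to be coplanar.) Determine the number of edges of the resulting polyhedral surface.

A 14-gonal antiprism: V=28, E=56, F=30.
Attach a nonagonal pyramid (V=10, E=18, F=10) along a 3-gon: merge 3 vertices and 3 edges, delete both glued faces → V=35, E=71, F=38.
Attach a pentagonal pyramid (V=6, E=10, F=6) along a 3-gon: merge 3 vertices and 3 edges, delete both glued faces → V=38, E=78, F=42.
Attach a nonagonal antiprism (V=18, E=36, F=20) along a 3-gon: merge 3 vertices and 3 edges, delete both glued faces → V=53, E=111, F=60.
Check: V − E + F = 53 − 111 + 60 = 2.

111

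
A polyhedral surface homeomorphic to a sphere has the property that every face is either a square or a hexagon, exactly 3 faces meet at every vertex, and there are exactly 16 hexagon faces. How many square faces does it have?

6

Let x be the number of squares; then F = 16 + x.
Edge–face incidences: 2E = 6·16 + 4·x = 96 + 4x.
Every vertex has degree 3, so 3V = 2E.
Euler: V − E + F = 2 ⇒ (2E)/3 − E + (16 + x) = 2.
Multiply by 6: 2·(2E) − 3·(2E) + 6·(16 + x) = 12, i.e. 96 + 6x − (96 + 4x) = 12.
Collecting terms: 2x = 12, so x = 6.
Then 2E = 96 + 4·6 = 120, so E = 60, V = 2E/3 = 40, F = 16 + 6 = 22.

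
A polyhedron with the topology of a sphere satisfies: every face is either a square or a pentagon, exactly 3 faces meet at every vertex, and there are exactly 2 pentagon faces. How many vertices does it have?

10

Let x be the number of squares; then F = 2 + x.
Edge–face incidences: 2E = 5·2 + 4·x = 10 + 4x.
Every vertex has degree 3, so 3V = 2E.
Euler: V − E + F = 2 ⇒ (2E)/3 − E + (2 + x) = 2.
Multiply by 6: 2·(2E) − 3·(2E) + 6·(2 + x) = 12, i.e. 12 + 6x − (10 + 4x) = 12.
Collecting terms: 2x + 2 = 12, so 2x = 10, so x = 5.
Then 2E = 10 + 4·5 = 30, so E = 15, V = 2E/3 = 10, F = 2 + 5 = 7.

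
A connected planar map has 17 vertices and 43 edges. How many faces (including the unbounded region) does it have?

Euler's formula for a connected plane graph: V − E + F = 2, so F = 2 − 17 + 43 = 28.

28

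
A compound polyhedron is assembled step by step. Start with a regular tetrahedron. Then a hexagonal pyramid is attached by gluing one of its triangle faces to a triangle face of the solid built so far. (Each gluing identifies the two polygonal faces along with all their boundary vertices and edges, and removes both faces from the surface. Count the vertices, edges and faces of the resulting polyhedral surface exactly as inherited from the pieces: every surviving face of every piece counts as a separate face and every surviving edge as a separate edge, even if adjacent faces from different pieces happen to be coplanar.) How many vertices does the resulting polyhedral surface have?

8

A regular tetrahedron: V=4, E=6, F=4.
Attach a hexagonal pyramid (V=7, E=12, F=7) along a 3-gon: merge 3 vertices and 3 edges, delete both glued faces → V=8, E=15, F=9.
Check: V − E + F = 8 − 15 + 9 = 2.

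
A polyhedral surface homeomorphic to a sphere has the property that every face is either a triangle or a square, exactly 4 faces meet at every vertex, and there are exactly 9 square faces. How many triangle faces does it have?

8

Let x be the number of triangles; then F = 9 + x.
Edge–face incidences: 2E = 4·9 + 3·x = 36 + 3x.
Every vertex has degree 4, so 4V = 2E.
Euler: V − E + F = 2 ⇒ (2E)/4 − E + (9 + x) = 2.
Multiply by 8: 2·(2E) − 4·(2E) + 8·(9 + x) = 16, i.e. 72 + 8x − 2·(36 + 3x) = 16.
Collecting terms: 2x = 16, so x = 8.
Then 2E = 36 + 3·8 = 60, so E = 30, V = 2E/4 = 15, F = 9 + 8 = 17.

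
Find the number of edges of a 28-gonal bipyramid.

A bipyramid over an n-gon has 2n triangular faces and n + 2 vertices: V = 28 + 2 = 30, E = 3·28 = 84, F = 2·28 = 56.
Check: V − E + F = 30 − 84 + 56 = 2.

84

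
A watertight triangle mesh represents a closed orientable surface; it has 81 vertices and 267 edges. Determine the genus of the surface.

Every face is a triangle and each edge borders two faces, so 3F = 2·267, giving F = 178.
χ = V − E + F = 81 − 267 + 178 = -8.
For a closed orientable surface χ = 2 − 2g, so g = (2 − (-8))/2 = 5.

5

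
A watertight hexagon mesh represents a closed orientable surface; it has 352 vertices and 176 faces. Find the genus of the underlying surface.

Every face is a hexagon, so 2E = 6·176 = 1056, giving E = 528.
χ = V − E + F = 352 − 528 + 176 = 0.
For a closed orientable surface χ = 2 − 2g, so g = (2 − (0))/2 = 1.

1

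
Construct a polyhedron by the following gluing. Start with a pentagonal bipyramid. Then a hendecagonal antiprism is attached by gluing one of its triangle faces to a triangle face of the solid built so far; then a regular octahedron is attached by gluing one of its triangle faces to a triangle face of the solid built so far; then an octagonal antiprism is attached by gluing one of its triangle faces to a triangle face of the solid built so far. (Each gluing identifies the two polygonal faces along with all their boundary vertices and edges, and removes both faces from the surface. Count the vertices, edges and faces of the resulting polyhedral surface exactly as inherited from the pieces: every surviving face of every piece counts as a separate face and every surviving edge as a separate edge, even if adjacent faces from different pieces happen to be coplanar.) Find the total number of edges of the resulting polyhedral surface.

94

A pentagonal bipyramid: V=7, E=15, F=10.
Attach a hendecagonal antiprism (V=22, E=44, F=24) along a 3-gon: merge 3 vertices and 3 edges, delete both glued faces → V=26, E=56, F=32.
Attach a regular octahedron (V=6, E=12, F=8) along a 3-gon: merge 3 vertices and 3 edges, delete both glued faces → V=29, E=65, F=38.
Attach an octagonal antiprism (V=16, E=32, F=18) along a 3-gon: merge 3 vertices and 3 edges, delete both glued faces → V=42, E=94, F=54.
Check: V − E + F = 42 − 94 + 54 = 2.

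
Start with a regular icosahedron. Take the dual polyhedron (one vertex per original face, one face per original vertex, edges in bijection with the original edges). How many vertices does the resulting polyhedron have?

The base solid has V = 12, E = 30, F = 20.
The dual swaps V and F and preserves E: V′ = F = 20, E′ = E = 30, F′ = V = 12.

20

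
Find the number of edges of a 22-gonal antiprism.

88

An antiprism on an n-gon has two n-gon caps and 2n triangles: V = 2·22 = 44, E = 4·22 = 88, F = 2·22 + 2 = 46.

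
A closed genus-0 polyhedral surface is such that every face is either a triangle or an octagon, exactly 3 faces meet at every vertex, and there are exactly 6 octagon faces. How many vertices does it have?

Let x be the number of triangles; then F = 6 + x.
Edge–face incidences: 2E = 8·6 + 3·x = 48 + 3x.
Every vertex has degree 3, so 3V = 2E.
Euler: V − E + F = 2 ⇒ (2E)/3 − E + (6 + x) = 2.
Multiply by 6: 2·(2E) − 3·(2E) + 6·(6 + x) = 12, i.e. 36 + 6x − (48 + 3x) = 12.
Collecting terms: 3x − 12 = 12, so 3x = 24, so x = 8.
Then 2E = 48 + 3·8 = 72, so E = 36, V = 2E/3 = 24, F = 6 + 8 = 14.

24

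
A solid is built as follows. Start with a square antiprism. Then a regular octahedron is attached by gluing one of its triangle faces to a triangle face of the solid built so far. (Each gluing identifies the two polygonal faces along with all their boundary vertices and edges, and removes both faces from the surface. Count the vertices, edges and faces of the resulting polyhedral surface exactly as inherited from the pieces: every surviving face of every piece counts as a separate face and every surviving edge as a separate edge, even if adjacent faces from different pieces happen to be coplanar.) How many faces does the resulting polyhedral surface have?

A square antiprism: V=8, E=16, F=10.
Attach a regular octahedron (V=6, E=12, F=8) along a 3-gon: merge 3 vertices and 3 edges, delete both glued faces → V=11, E=25, F=16.
Check: V − E + F = 11 − 25 + 16 = 2.

16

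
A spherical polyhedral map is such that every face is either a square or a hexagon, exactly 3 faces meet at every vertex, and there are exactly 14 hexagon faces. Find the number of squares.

Let x be the number of squares; then F = 14 + x.
Edge–face incidences: 2E = 6·14 + 4·x = 84 + 4x.
Every vertex has degree 3, so 3V = 2E.
Euler: V − E + F = 2 ⇒ (2E)/3 − E + (14 + x) = 2.
Multiply by 6: 2·(2E) − 3·(2E) + 6·(14 + x) = 12, i.e. 84 + 6x − (84 + 4x) = 12.
Collecting terms: 2x = 12, so x = 6.
Then 2E = 84 + 4·6 = 108, so E = 54, V = 2E/3 = 36, F = 14 + 6 = 20.

6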